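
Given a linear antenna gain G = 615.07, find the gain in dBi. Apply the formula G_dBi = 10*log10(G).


G_dBi = 10 * log10(615.07) = 27.89 dBi

27.89 dBi


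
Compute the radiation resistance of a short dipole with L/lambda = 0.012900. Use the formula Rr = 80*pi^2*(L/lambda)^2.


Rr = 80 * pi^2 * (0.012900)^2 = 80 * 9.869604 * 1.664100e-04 = 0.1314 ohm

0.1314 ohm


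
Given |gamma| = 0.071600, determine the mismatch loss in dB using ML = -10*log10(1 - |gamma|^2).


ML = -10 * log10(1 - 0.071600^2) = -10 * log10(0.99487344) = 0.02232 dB

0.02232 dB


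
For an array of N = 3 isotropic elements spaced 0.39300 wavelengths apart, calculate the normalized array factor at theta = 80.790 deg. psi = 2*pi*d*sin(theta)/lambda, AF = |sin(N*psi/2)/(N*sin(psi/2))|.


psi = 2*pi*0.39300*sin(80.790 deg) = 2.437459 rad
AF = |sin(3*2.437459/2) / (3*sin(2.437459/2))| = 0.1748

0.1748


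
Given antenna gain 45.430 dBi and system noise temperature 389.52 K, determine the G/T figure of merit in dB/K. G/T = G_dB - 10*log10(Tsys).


G/T = 45.430 - 10*log10(389.52) = 45.430 - 25.90530 = 19.52 dB/K

19.52 dB/K


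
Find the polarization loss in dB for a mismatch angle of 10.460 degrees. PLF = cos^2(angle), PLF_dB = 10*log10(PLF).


PLF_linear = cos^2(10.460 deg) = 0.9670399
PLF_dB = 10 * log10(0.9670399) = -0.1456 dB

-0.1456 dB


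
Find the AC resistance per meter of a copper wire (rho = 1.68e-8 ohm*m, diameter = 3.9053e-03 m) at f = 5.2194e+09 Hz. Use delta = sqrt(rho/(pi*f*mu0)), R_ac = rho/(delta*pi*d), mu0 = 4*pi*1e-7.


delta = sqrt(1.68e-8 / (pi * 5.2194e+09 * 4*pi*1e-7)) = 9.029516e-07 m
R_ac = 1.68e-8 / (9.029516e-07 * pi * 3.9053e-03) = 1.516 ohm/m

1.516 ohm/m


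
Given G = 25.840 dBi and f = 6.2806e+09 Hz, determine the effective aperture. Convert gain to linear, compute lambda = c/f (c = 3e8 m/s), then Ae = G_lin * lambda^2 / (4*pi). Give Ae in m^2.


lambda = c / f = 3.0000e+08 / 6.2806e+09 = 0.04776614 m
G_linear = 10^(25.840/10) = 383.7072
Ae = G_linear * lambda^2 / (4*pi) = 383.7072 * 0.04776614^2 / (4*pi) = 0.06967 m^2

0.06967 m^2


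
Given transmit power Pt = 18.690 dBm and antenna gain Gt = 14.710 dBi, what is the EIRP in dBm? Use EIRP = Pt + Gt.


EIRP = Pt + Gt = 18.690 + 14.710 = 33.40 dBm

33.40 dBm


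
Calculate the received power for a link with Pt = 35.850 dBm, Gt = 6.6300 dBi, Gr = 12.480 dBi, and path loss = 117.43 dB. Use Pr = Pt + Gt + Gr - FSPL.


Pr = 35.850 + 6.6300 + 12.480 - 117.43 = -62.47 dBm

-62.47 dBm


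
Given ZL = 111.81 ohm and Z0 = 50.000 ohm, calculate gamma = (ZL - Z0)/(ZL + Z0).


gamma = (111.81 - 50.000) / (111.81 + 50.000) = 0.3820

0.3820


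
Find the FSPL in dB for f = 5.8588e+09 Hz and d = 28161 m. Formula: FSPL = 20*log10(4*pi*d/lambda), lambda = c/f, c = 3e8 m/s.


lambda = c / f = 3.0000e+08 / 5.8588e+09 = 0.05120502 m
FSPL = 20 * log10(4*pi*28161/0.05120502) = 136.8 dB

136.8 dB


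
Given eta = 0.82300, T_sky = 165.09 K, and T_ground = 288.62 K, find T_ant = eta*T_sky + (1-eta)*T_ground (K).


T_ant = 0.82300 * 165.09 + (1 - 0.82300) * 288.62 = 187.0 K

187.0 K


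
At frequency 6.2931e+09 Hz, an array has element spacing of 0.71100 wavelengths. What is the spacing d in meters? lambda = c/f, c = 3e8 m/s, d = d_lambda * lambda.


lambda = c / f = 3.0000e+08 / 6.2931e+09 = 0.04767126 m
d = 0.71100 * 0.04767126 = 0.03389 m

0.03389 m


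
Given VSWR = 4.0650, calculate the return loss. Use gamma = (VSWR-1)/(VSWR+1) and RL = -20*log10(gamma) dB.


gamma = (4.0650 - 1) / (4.0650 + 1) = 0.6051333
RL = -20 * log10(0.6051333) = 4.363 dB

4.363 dB


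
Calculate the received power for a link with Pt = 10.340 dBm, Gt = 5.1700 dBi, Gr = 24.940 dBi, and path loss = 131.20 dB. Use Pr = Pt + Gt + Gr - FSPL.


Pr = 10.340 + 5.1700 + 24.940 - 131.20 = -90.75 dBm

-90.75 dBm


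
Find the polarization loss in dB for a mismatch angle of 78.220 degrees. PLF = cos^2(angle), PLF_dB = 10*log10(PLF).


PLF_linear = cos^2(78.220 deg) = 0.04167900
PLF_dB = 10 * log10(0.04167900) = -13.80 dB

-13.80 dB


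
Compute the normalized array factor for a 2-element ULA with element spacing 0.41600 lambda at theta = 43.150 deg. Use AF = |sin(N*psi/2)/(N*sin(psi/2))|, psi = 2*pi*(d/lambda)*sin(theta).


psi = 2*pi*0.41600*sin(43.150 deg) = 1.787609 rad
AF = |sin(2*1.787609/2) / (2*sin(1.787609/2))| = 0.6265

0.6265


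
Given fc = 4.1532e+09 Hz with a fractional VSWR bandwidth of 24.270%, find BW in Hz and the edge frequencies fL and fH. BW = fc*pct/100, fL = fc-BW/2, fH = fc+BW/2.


BW = 4.1532e+09 * 24.270/100 = 1.007982e+09 Hz
fL = 4.1532e+09 - 1.007982e+09/2 = 3.649e+09 Hz
fH = 4.1532e+09 + 1.007982e+09/2 = 4.657e+09 Hz

BW=1.008e+09 Hz, fL=3.649e+09 Hz, fH=4.657e+09 Hz


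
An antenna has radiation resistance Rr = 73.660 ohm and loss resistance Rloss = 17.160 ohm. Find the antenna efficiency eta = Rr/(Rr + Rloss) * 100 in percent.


eta = 73.660 / (73.660 + 17.160) * 100 = 81.11%

81.11%


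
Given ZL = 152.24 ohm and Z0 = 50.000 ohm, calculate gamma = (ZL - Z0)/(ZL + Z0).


gamma = (152.24 - 50.000) / (152.24 + 50.000) = 0.5055

0.5055


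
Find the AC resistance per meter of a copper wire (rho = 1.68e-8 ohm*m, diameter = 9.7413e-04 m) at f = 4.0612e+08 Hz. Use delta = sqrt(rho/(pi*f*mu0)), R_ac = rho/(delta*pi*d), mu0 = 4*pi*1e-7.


delta = sqrt(1.68e-8 / (pi * 4.0612e+08 * 4*pi*1e-7)) = 3.237036e-06 m
R_ac = 1.68e-8 / (3.237036e-06 * pi * 9.7413e-04) = 1.696 ohm/m

1.696 ohm/m


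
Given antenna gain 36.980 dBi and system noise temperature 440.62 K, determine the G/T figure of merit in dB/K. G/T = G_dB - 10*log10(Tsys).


G/T = 36.980 - 10*log10(440.62) = 36.980 - 26.44064 = 10.54 dB/K

10.54 dB/K


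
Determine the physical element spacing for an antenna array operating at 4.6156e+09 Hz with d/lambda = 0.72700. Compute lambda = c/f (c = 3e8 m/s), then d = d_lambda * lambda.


lambda = c / f = 3.0000e+08 / 4.6156e+09 = 0.06499697 m
d = 0.72700 * 0.06499697 = 0.04725 m

0.04725 m


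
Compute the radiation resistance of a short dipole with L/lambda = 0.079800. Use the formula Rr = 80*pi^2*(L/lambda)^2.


Rr = 80 * pi^2 * (0.079800)^2 = 80 * 9.869604 * 6.368040e-03 = 5.028 ohm

5.028 ohm


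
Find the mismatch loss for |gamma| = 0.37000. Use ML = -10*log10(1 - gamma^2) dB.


ML = -10 * log10(1 - 0.37000^2) = -10 * log10(0.8631) = 0.6394 dB

0.6394 dB


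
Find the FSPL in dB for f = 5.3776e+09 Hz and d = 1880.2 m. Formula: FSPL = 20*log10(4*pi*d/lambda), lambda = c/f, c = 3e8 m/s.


lambda = c / f = 3.0000e+08 / 5.3776e+09 = 0.05578697 m
FSPL = 20 * log10(4*pi*1880.2/0.05578697) = 112.5 dB

112.5 dB


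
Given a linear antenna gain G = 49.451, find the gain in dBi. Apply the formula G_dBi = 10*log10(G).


G_dBi = 10 * log10(49.451) = 16.94 dBi

16.94 dBi


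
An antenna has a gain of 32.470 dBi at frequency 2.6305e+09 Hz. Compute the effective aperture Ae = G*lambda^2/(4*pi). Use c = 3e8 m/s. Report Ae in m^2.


lambda = c / f = 3.0000e+08 / 2.6305e+09 = 0.1140468 m
G_linear = 10^(32.470/10) = 1766.038
Ae = G_linear * lambda^2 / (4*pi) = 1766.038 * 0.1140468^2 / (4*pi) = 1.828 m^2

1.828 m^2


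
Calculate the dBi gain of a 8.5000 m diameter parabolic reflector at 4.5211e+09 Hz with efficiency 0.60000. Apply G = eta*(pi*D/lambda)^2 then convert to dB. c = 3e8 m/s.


lambda = c / f = 3.0000e+08 / 4.5211e+09 = 0.06635553 m
G_linear = 0.60000 * (pi * 8.5000 / 0.06635553)^2 = 97170.54
G_dBi = 10 * log10(97170.54) = 49.88 dBi

49.88 dBi


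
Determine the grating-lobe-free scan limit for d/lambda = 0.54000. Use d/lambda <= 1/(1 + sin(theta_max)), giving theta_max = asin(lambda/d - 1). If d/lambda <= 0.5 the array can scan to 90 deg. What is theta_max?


lambda/d - 1 = 1/0.54000 - 1 = 0.8518519
theta_max = asin(0.8518519) = 58.41 deg

58.41 deg


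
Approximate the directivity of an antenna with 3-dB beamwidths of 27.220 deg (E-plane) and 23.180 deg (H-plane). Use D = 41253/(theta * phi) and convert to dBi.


D_linear = 41253 / (27.220 * 23.180) = 65.38137
D_dBi = 10 * log10(65.38137) = 18.15 dBi

18.15 dBi


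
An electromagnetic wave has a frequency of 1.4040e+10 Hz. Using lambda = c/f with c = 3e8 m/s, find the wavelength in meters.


lambda = c / f = 3.0000e+08 / 1.4040e+10 = 0.02137 m

0.02137 m


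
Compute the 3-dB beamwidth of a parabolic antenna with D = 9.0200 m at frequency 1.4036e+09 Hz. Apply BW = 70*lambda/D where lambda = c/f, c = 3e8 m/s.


lambda = c / f = 3.0000e+08 / 1.4036e+09 = 0.2137361 m
BW = 70 * 0.2137361 / 9.0200 = 1.659 deg

1.659 deg


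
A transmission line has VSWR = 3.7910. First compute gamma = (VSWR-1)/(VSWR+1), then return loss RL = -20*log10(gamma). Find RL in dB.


gamma = (3.7910 - 1) / (3.7910 + 1) = 0.5825506
RL = -20 * log10(0.5825506) = 4.693 dB

4.693 dB


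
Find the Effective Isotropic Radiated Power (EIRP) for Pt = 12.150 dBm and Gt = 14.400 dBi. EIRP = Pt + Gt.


EIRP = Pt + Gt = 12.150 + 14.400 = 26.55 dBm

26.55 dBm


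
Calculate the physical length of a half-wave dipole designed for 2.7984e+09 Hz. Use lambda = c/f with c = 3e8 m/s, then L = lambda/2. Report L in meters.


lambda = c / f = 3.0000e+08 / 2.7984e+09 = 0.1072041 m
L = lambda / 2 = 0.1072041 / 2 = 0.05360 m

0.05360 m


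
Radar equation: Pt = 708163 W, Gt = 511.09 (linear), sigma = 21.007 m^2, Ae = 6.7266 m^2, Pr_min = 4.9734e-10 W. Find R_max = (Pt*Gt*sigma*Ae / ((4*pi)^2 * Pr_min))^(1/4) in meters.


R^4 = 708163*511.09*21.007*6.7266 / ((4*pi)^2 * 4.9734e-10) = 6.512041e+17
R_max = 6.512041e+17^0.25 = 28407 m

28407 m


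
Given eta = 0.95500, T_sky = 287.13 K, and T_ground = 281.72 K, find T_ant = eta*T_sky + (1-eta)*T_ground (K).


T_ant = 0.95500 * 287.13 + (1 - 0.95500) * 281.72 = 286.9 K

286.9 K


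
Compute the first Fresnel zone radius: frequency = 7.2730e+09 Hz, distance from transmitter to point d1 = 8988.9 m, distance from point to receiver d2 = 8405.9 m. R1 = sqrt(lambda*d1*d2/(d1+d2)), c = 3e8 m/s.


lambda = c / f = 3.0000e+08 / 7.2730e+09 = 0.04124845 m
R1 = sqrt(0.04124845 * 8988.9 * 8405.9 / (8988.9 + 8405.9)) = 13.39 m

13.39 m


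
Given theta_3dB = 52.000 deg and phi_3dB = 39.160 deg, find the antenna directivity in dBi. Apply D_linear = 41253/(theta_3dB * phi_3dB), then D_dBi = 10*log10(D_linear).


D_linear = 41253 / (52.000 * 39.160) = 20.25860
D_dBi = 10 * log10(20.25860) = 13.07 dBi

13.07 dBi


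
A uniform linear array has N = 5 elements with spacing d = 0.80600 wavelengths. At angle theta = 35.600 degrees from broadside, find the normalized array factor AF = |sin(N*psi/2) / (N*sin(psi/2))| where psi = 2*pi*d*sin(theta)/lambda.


psi = 2*pi*0.80600*sin(35.600 deg) = 2.948015 rad
AF = |sin(5*2.948015/2) / (5*sin(2.948015/2))| = 0.1779

0.1779


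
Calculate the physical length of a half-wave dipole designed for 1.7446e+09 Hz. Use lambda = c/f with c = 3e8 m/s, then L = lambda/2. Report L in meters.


lambda = c / f = 3.0000e+08 / 1.7446e+09 = 0.1719592 m
L = lambda / 2 = 0.1719592 / 2 = 0.08598 m

0.08598 m


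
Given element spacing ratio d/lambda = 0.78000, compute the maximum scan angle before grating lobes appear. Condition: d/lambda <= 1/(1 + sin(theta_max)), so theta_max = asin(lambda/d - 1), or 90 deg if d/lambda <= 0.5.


lambda/d - 1 = 1/0.78000 - 1 = 0.2820513
theta_max = asin(0.2820513) = 16.38 deg

16.38 deg


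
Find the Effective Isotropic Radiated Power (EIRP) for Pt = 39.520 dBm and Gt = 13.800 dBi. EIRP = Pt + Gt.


EIRP = Pt + Gt = 39.520 + 13.800 = 53.32 dBm

53.32 dBm


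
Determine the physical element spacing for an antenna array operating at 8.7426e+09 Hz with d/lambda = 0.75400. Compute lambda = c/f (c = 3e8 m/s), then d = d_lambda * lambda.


lambda = c / f = 3.0000e+08 / 8.7426e+09 = 0.03431473 m
d = 0.75400 * 0.03431473 = 0.02587 m

0.02587 m


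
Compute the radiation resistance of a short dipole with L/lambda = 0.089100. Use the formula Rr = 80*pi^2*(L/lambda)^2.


Rr = 80 * pi^2 * (0.089100)^2 = 80 * 9.869604 * 7.938810e-03 = 6.268 ohm

6.268 ohm


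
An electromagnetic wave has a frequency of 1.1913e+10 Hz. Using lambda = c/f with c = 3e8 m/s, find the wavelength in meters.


lambda = c / f = 3.0000e+08 / 1.1913e+10 = 0.02518 m

0.02518 m


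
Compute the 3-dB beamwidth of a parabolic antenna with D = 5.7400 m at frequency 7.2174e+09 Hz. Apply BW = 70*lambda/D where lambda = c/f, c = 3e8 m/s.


lambda = c / f = 3.0000e+08 / 7.2174e+09 = 0.04156621 m
BW = 70 * 0.04156621 / 5.7400 = 0.5069 deg

0.5069 deg


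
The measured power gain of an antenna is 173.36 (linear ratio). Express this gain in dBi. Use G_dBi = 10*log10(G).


G_dBi = 10 * log10(173.36) = 22.39 dBi

22.39 dBi


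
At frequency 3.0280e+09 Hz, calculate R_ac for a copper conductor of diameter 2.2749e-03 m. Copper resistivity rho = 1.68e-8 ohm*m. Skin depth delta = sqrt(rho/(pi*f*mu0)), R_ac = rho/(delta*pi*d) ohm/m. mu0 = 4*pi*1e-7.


delta = sqrt(1.68e-8 / (pi * 3.0280e+09 * 4*pi*1e-7)) = 1.185487e-06 m
R_ac = 1.68e-8 / (1.185487e-06 * pi * 2.2749e-03) = 1.983 ohm/m

1.983 ohm/m


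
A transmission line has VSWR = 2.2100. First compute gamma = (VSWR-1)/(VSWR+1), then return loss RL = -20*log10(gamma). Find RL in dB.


gamma = (2.2100 - 1) / (2.2100 + 1) = 0.3769470
RL = -20 * log10(0.3769470) = 8.474 dB

8.474 dB


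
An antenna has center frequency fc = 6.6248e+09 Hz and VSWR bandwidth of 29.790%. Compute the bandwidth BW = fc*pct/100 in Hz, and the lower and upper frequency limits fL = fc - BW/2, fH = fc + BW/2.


BW = 6.6248e+09 * 29.790/100 = 1.973528e+09 Hz
fL = 6.6248e+09 - 1.973528e+09/2 = 5.638e+09 Hz
fH = 6.6248e+09 + 1.973528e+09/2 = 7.612e+09 Hz

BW=1.974e+09 Hz, fL=5.638e+09 Hz, fH=7.612e+09 Hz


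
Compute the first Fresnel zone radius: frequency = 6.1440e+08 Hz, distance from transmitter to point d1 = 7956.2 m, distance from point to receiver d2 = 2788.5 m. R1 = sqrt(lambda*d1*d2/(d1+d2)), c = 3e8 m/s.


lambda = c / f = 3.0000e+08 / 6.1440e+08 = 0.4882812 m
R1 = sqrt(0.4882812 * 7956.2 * 2788.5 / (7956.2 + 2788.5)) = 31.75 m

31.75 m


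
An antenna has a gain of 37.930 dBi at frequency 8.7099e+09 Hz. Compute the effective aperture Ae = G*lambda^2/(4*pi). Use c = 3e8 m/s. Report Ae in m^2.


lambda = c / f = 3.0000e+08 / 8.7099e+09 = 0.03444356 m
G_linear = 10^(37.930/10) = 6208.690
Ae = G_linear * lambda^2 / (4*pi) = 6208.690 * 0.03444356^2 / (4*pi) = 0.5861 m^2

0.5861 m^2


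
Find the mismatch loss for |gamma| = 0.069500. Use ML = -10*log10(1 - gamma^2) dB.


ML = -10 * log10(1 - 0.069500^2) = -10 * log10(0.99516975) = 0.02103 dB

0.02103 dB


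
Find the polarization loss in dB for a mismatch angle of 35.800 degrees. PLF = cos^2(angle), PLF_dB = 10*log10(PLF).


PLF_linear = cos^2(35.800 deg) = 0.6578245
PLF_dB = 10 * log10(0.6578245) = -1.819 dB

-1.819 dB


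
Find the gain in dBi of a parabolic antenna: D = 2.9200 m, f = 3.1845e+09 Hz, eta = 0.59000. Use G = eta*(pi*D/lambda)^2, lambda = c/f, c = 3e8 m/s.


lambda = c / f = 3.0000e+08 / 3.1845e+09 = 0.09420631 m
G_linear = 0.59000 * (pi * 2.9200 / 0.09420631)^2 = 5594.451
G_dBi = 10 * log10(5594.451) = 37.48 dBi

37.48 dBi


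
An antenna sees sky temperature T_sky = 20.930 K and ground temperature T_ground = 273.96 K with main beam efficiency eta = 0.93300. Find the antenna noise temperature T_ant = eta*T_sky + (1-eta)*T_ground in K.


T_ant = 0.93300 * 20.930 + (1 - 0.93300) * 273.96 = 37.88 K

37.88 K


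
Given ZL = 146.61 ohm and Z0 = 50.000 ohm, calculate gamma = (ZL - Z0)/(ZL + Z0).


gamma = (146.61 - 50.000) / (146.61 + 50.000) = 0.4914

0.4914


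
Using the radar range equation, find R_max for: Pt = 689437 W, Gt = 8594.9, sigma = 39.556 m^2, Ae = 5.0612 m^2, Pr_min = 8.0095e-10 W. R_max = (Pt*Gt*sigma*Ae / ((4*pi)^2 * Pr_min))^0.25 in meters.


R^4 = 689437*8594.9*39.556*5.0612 / ((4*pi)^2 * 8.0095e-10) = 9.379424e+18
R_max = 9.379424e+18^0.25 = 55341 m

55341 m


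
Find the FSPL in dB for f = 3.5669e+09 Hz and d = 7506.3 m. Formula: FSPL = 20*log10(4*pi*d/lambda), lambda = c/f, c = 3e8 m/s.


lambda = c / f = 3.0000e+08 / 3.5669e+09 = 0.08410665 m
FSPL = 20 * log10(4*pi*7506.3/0.08410665) = 121.0 dB

121.0 dB


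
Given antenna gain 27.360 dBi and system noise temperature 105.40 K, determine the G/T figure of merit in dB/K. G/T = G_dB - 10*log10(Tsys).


G/T = 27.360 - 10*log10(105.40) = 27.360 - 20.22841 = 7.132 dB/K

7.132 dB/K


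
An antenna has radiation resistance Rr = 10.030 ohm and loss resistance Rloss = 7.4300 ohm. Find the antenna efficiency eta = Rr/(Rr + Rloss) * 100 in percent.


eta = 10.030 / (10.030 + 7.4300) * 100 = 57.45%

57.45%


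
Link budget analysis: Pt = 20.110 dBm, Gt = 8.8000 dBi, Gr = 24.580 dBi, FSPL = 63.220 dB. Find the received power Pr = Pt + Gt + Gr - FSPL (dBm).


Pr = 20.110 + 8.8000 + 24.580 - 63.220 = -9.73 dBm

-9.73 dBm


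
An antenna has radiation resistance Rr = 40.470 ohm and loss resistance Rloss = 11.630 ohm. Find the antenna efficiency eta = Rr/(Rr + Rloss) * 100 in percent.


eta = 40.470 / (40.470 + 11.630) * 100 = 77.68%

77.68%


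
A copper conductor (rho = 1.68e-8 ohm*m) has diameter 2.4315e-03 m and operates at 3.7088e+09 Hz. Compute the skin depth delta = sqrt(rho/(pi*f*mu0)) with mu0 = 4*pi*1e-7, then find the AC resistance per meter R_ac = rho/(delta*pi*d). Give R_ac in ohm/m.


delta = sqrt(1.68e-8 / (pi * 3.7088e+09 * 4*pi*1e-7)) = 1.071169e-06 m
R_ac = 1.68e-8 / (1.071169e-06 * pi * 2.4315e-03) = 2.053 ohm/m

2.053 ohm/m


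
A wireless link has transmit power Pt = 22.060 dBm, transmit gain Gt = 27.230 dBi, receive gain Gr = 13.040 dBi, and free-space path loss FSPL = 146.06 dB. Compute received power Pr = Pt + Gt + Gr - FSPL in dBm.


Pr = 22.060 + 27.230 + 13.040 - 146.06 = -83.73 dBm

-83.73 dBm


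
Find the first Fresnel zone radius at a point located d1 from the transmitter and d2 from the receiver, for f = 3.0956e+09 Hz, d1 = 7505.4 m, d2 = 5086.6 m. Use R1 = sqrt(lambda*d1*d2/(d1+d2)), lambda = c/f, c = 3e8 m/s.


lambda = c / f = 3.0000e+08 / 3.0956e+09 = 0.09691175 m
R1 = sqrt(0.09691175 * 7505.4 * 5086.6 / (7505.4 + 5086.6)) = 17.14 m

17.14 m


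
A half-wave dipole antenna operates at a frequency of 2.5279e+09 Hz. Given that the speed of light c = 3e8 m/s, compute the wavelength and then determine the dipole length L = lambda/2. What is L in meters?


lambda = c / f = 3.0000e+08 / 2.5279e+09 = 0.1186756 m
L = lambda / 2 = 0.1186756 / 2 = 0.05934 m

0.05934 m


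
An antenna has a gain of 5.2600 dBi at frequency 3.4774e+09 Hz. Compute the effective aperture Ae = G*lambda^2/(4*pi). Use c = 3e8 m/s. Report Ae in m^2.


lambda = c / f = 3.0000e+08 / 3.4774e+09 = 0.08627135 m
G_linear = 10^(5.2600/10) = 3.357376
Ae = G_linear * lambda^2 / (4*pi) = 3.357376 * 0.08627135^2 / (4*pi) = 1.988e-03 m^2

1.988e-03 m^2


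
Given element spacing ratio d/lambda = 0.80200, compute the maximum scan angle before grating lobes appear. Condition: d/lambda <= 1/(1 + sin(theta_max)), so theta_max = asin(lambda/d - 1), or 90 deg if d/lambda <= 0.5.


lambda/d - 1 = 1/0.80200 - 1 = 0.2468828
theta_max = asin(0.2468828) = 14.29 deg

14.29 deg


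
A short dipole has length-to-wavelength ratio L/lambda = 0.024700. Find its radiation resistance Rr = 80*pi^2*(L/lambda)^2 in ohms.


Rr = 80 * pi^2 * (0.024700)^2 = 80 * 9.869604 * 6.100900e-04 = 0.4817 ohm

0.4817 ohm


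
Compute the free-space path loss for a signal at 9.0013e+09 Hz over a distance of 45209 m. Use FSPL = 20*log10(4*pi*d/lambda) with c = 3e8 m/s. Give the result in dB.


lambda = c / f = 3.0000e+08 / 9.0013e+09 = 0.03332852 m
FSPL = 20 * log10(4*pi*45209/0.03332852) = 144.6 dB

144.6 dB


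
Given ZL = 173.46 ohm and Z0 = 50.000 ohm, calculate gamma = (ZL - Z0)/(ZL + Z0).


gamma = (173.46 - 50.000) / (173.46 + 50.000) = 0.5525

0.5525


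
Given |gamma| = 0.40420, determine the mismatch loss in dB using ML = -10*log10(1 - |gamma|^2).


ML = -10 * log10(1 - 0.40420^2) = -10 * log10(0.83662236) = 0.7747 dB

0.7747 dB


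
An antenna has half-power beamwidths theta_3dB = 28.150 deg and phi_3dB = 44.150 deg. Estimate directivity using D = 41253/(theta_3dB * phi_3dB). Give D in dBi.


D_linear = 41253 / (28.150 * 44.150) = 33.19299
D_dBi = 10 * log10(33.19299) = 15.21 dBi

15.21 dBi


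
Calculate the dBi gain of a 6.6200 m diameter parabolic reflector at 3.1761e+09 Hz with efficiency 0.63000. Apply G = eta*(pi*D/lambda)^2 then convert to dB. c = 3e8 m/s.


lambda = c / f = 3.0000e+08 / 3.1761e+09 = 0.09445546 m
G_linear = 0.63000 * (pi * 6.6200 / 0.09445546)^2 = 30542.33
G_dBi = 10 * log10(30542.33) = 44.85 dBi

44.85 dBi


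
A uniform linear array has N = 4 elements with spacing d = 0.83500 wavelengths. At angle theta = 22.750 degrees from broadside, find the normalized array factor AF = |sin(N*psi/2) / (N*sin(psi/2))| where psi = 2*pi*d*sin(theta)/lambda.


psi = 2*pi*0.83500*sin(22.750 deg) = 2.028863 rad
AF = |sin(4*2.028863/2) / (4*sin(2.028863/2))| = 0.2335

0.2335


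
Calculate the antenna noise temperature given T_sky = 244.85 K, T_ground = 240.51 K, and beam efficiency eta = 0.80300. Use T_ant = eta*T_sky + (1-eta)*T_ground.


T_ant = 0.80300 * 244.85 + (1 - 0.80300) * 240.51 = 244.0 K

244.0 K


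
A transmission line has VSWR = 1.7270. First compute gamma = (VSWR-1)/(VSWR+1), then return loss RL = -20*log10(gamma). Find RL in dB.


gamma = (1.7270 - 1) / (1.7270 + 1) = 0.2665933
RL = -20 * log10(0.2665933) = 11.48 dB

11.48 dB


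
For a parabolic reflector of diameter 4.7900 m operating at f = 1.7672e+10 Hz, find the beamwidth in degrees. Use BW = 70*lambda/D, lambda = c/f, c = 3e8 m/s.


lambda = c / f = 3.0000e+08 / 1.7672e+10 = 0.01697601 m
BW = 70 * 0.01697601 / 4.7900 = 0.2481 deg

0.2481 deg


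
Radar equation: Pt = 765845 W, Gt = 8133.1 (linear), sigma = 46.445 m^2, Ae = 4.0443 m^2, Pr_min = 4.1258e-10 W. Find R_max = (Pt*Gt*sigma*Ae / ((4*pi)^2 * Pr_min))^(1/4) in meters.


R^4 = 765845*8133.1*46.445*4.0443 / ((4*pi)^2 * 4.1258e-10) = 1.795773e+19
R_max = 1.795773e+19^0.25 = 65097 m

65097 m


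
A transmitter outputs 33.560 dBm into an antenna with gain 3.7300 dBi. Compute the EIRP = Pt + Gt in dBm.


EIRP = Pt + Gt = 33.560 + 3.7300 = 37.29 dBm

37.29 dBm


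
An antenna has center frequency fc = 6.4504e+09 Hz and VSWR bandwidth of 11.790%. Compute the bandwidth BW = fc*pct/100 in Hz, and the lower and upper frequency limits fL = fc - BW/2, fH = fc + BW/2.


BW = 6.4504e+09 * 11.790/100 = 7.605022e+08 Hz
fL = 6.4504e+09 - 7.605022e+08/2 = 6.070e+09 Hz
fH = 6.4504e+09 + 7.605022e+08/2 = 6.831e+09 Hz

BW=7.605e+08 Hz, fL=6.070e+09 Hz, fH=6.831e+09 Hz


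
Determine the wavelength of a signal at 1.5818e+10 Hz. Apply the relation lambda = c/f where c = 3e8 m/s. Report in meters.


lambda = c / f = 3.0000e+08 / 1.5818e+10 = 0.01897 m

0.01897 m


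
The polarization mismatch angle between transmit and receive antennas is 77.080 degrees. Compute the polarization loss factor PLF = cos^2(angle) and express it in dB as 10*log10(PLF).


PLF_linear = cos^2(77.080 deg) = 0.04999265
PLF_dB = 10 * log10(0.04999265) = -13.01 dB

-13.01 dB


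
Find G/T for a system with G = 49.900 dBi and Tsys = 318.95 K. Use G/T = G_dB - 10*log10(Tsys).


G/T = 49.900 - 10*log10(318.95) = 49.900 - 25.03723 = 24.86 dB/K

24.86 dB/K


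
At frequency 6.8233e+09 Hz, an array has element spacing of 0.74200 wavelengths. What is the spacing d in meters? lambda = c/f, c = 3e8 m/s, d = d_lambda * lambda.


lambda = c / f = 3.0000e+08 / 6.8233e+09 = 0.04396700 m
d = 0.74200 * 0.04396700 = 0.03262 m

0.03262 m


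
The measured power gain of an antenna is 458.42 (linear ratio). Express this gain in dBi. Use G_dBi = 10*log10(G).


G_dBi = 10 * log10(458.42) = 26.61 dBi

26.61 dBi


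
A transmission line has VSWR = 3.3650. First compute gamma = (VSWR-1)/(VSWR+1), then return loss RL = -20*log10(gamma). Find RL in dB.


gamma = (3.3650 - 1) / (3.3650 + 1) = 0.5418099
RL = -20 * log10(0.5418099) = 5.323 dB

5.323 dB


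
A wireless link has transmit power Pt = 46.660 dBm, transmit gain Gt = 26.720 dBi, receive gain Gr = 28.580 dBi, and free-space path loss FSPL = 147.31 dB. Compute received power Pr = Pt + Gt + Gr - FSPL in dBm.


Pr = 46.660 + 26.720 + 28.580 - 147.31 = -45.35 dBm

-45.35 dBm


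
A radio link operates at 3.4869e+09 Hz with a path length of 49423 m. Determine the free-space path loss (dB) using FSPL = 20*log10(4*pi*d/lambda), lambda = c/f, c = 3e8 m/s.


lambda = c / f = 3.0000e+08 / 3.4869e+09 = 0.08603631 m
FSPL = 20 * log10(4*pi*49423/0.08603631) = 137.2 dB

137.2 dB


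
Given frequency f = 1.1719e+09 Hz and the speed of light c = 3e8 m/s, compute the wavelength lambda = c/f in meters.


lambda = c / f = 3.0000e+08 / 1.1719e+09 = 0.2560 m

0.2560 m


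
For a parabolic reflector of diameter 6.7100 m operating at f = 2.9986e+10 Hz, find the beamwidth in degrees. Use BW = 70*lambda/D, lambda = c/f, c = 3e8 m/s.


lambda = c / f = 3.0000e+08 / 2.9986e+10 = 0.01000467 m
BW = 70 * 0.01000467 / 6.7100 = 0.1044 deg

0.1044 deg


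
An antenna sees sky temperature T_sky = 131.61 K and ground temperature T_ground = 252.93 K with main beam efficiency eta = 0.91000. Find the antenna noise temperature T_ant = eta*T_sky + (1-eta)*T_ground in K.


T_ant = 0.91000 * 131.61 + (1 - 0.91000) * 252.93 = 142.5 K

142.5 K


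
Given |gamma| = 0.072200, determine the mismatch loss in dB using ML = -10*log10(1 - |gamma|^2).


ML = -10 * log10(1 - 0.072200^2) = -10 * log10(0.99478716) = 0.02270 dB

0.02270 dB


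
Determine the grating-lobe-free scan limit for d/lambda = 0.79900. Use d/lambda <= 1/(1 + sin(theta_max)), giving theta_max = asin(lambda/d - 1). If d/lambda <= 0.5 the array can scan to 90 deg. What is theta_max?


lambda/d - 1 = 1/0.79900 - 1 = 0.2515645
theta_max = asin(0.2515645) = 14.57 deg

14.57 deg


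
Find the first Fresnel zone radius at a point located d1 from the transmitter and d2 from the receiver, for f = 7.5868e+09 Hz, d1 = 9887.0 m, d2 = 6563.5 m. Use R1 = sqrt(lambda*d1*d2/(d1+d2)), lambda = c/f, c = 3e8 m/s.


lambda = c / f = 3.0000e+08 / 7.5868e+09 = 0.03954236 m
R1 = sqrt(0.03954236 * 9887.0 * 6563.5 / (9887.0 + 6563.5)) = 12.49 m

12.49 m


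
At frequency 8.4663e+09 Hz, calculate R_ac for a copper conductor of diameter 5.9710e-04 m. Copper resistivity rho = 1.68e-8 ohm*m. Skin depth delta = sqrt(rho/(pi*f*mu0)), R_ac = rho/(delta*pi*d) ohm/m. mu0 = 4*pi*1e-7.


delta = sqrt(1.68e-8 / (pi * 8.4663e+09 * 4*pi*1e-7)) = 7.089701e-07 m
R_ac = 1.68e-8 / (7.089701e-07 * pi * 5.9710e-04) = 12.63 ohm/m

12.63 ohm/m


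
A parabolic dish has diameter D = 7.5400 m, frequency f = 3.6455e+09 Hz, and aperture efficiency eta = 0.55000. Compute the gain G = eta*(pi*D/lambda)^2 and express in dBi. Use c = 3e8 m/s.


lambda = c / f = 3.0000e+08 / 3.6455e+09 = 0.08229324 m
G_linear = 0.55000 * (pi * 7.5400 / 0.08229324)^2 = 45569.77
G_dBi = 10 * log10(45569.77) = 46.59 dBi

46.59 dBi


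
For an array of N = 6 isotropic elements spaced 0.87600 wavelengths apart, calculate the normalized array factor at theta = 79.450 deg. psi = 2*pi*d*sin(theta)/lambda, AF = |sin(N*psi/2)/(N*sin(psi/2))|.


psi = 2*pi*0.87600*sin(79.450 deg) = 5.411027 rad
AF = |sin(6*5.411027/2) / (6*sin(5.411027/2))| = 0.1978

0.1978


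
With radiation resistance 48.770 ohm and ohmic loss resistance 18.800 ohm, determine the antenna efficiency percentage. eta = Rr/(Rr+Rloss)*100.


eta = 48.770 / (48.770 + 18.800) * 100 = 72.18%

72.18%


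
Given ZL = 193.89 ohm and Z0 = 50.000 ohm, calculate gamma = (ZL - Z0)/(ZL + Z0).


gamma = (193.89 - 50.000) / (193.89 + 50.000) = 0.5900

0.5900


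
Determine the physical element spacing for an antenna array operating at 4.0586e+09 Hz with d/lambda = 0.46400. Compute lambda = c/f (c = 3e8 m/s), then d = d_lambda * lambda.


lambda = c / f = 3.0000e+08 / 4.0586e+09 = 0.07391711 m
d = 0.46400 * 0.07391711 = 0.03430 m

0.03430 m


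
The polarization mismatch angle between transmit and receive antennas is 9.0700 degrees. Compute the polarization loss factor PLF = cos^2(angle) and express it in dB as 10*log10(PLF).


PLF_linear = cos^2(9.0700 deg) = 0.9751493
PLF_dB = 10 * log10(0.9751493) = -0.1093 dB

-0.1093 dB


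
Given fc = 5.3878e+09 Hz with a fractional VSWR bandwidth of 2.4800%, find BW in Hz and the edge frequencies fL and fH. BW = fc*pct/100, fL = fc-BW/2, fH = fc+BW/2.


BW = 5.3878e+09 * 2.4800/100 = 1.336174e+08 Hz
fL = 5.3878e+09 - 1.336174e+08/2 = 5.321e+09 Hz
fH = 5.3878e+09 + 1.336174e+08/2 = 5.455e+09 Hz

BW=1.336e+08 Hz, fL=5.321e+09 Hz, fH=5.455e+09 Hz


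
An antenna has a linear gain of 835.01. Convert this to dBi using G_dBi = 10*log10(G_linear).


G_dBi = 10 * log10(835.01) = 29.22 dBi

29.22 dBi


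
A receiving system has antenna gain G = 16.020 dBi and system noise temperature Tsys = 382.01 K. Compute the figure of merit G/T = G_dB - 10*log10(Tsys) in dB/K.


G/T = 16.020 - 10*log10(382.01) = 16.020 - 25.82075 = -9.801 dB/K

-9.801 dB/K


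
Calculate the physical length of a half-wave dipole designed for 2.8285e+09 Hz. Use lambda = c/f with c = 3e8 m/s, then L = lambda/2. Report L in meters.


lambda = c / f = 3.0000e+08 / 2.8285e+09 = 0.1060633 m
L = lambda / 2 = 0.1060633 / 2 = 0.05303 m

0.05303 m


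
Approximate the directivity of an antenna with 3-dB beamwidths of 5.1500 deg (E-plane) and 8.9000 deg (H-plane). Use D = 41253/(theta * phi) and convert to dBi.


D_linear = 41253 / (5.1500 * 8.9000) = 900.0327
D_dBi = 10 * log10(900.0327) = 29.54 dBi

29.54 dBi


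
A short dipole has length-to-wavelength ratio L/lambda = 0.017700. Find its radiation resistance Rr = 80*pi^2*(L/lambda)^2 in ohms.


Rr = 80 * pi^2 * (0.017700)^2 = 80 * 9.869604 * 3.132900e-04 = 0.2474 ohm

0.2474 ohm


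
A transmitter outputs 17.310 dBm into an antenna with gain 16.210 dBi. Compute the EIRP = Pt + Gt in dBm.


EIRP = Pt + Gt = 17.310 + 16.210 = 33.52 dBm

33.52 dBm


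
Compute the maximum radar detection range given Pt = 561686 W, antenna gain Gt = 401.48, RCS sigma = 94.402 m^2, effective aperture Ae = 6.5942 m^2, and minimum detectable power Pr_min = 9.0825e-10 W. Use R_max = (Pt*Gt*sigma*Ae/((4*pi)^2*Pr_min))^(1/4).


R^4 = 561686*401.48*94.402*6.5942 / ((4*pi)^2 * 9.0825e-10) = 9.787588e+17
R_max = 9.787588e+17^0.25 = 31453 m

31453 m


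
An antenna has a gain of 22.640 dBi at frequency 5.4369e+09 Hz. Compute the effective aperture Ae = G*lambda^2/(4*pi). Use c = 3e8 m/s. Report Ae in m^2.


lambda = c / f = 3.0000e+08 / 5.4369e+09 = 0.05517850 m
G_linear = 10^(22.640/10) = 183.6538
Ae = G_linear * lambda^2 / (4*pi) = 183.6538 * 0.05517850^2 / (4*pi) = 0.04450 m^2

0.04450 m^2


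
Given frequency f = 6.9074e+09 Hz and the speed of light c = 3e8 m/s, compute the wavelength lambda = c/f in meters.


lambda = c / f = 3.0000e+08 / 6.9074e+09 = 0.04343 m

0.04343 m


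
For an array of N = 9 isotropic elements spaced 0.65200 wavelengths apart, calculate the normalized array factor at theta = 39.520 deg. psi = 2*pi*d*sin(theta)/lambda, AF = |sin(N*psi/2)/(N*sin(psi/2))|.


psi = 2*pi*0.65200*sin(39.520 deg) = 2.606885 rad
AF = |sin(9*2.606885/2) / (9*sin(2.606885/2))| = 0.08543

0.08543


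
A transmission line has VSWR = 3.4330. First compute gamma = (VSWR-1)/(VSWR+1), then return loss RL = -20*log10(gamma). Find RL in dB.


gamma = (3.4330 - 1) / (3.4330 + 1) = 0.5488383
RL = -20 * log10(0.5488383) = 5.211 dB

5.211 dB


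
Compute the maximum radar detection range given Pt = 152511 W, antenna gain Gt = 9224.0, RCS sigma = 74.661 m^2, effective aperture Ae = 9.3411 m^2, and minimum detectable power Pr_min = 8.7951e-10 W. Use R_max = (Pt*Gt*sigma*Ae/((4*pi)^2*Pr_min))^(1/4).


R^4 = 152511*9224.0*74.661*9.3411 / ((4*pi)^2 * 8.7951e-10) = 7.064018e+18
R_max = 7.064018e+18^0.25 = 51554 m

51554 m


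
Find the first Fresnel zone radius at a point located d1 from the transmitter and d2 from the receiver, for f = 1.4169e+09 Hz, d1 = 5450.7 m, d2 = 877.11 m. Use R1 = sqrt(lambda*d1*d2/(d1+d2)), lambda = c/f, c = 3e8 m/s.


lambda = c / f = 3.0000e+08 / 1.4169e+09 = 0.2117298 m
R1 = sqrt(0.2117298 * 5450.7 * 877.11 / (5450.7 + 877.11)) = 12.65 m

12.65 m


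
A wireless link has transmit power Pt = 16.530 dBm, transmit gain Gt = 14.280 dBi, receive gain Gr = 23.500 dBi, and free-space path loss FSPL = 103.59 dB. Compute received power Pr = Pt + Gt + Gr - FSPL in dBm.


Pr = 16.530 + 14.280 + 23.500 - 103.59 = -49.28 dBm

-49.28 dBm


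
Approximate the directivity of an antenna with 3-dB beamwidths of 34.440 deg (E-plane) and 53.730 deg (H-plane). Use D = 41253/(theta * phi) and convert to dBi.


D_linear = 41253 / (34.440 * 53.730) = 22.29336
D_dBi = 10 * log10(22.29336) = 13.48 dBi

13.48 dBi


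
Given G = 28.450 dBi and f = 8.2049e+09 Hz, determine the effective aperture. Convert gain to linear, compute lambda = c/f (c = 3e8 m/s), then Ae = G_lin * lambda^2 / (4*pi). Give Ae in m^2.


lambda = c / f = 3.0000e+08 / 8.2049e+09 = 0.03656352 m
G_linear = 10^(28.450/10) = 699.8420
Ae = G_linear * lambda^2 / (4*pi) = 699.8420 * 0.03656352^2 / (4*pi) = 0.07445 m^2

0.07445 m^2


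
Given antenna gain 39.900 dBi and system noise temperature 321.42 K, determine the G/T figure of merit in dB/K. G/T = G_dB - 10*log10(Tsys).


G/T = 39.900 - 10*log10(321.42) = 39.900 - 25.07073 = 14.83 dB/K

14.83 dB/K


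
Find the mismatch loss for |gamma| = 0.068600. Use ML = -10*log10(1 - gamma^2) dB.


ML = -10 * log10(1 - 0.068600^2) = -10 * log10(0.99529404) = 0.02049 dB

0.02049 dB


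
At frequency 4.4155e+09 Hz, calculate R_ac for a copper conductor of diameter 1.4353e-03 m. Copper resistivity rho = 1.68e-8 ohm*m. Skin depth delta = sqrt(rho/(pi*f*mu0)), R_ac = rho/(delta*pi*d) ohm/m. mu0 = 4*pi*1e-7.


delta = sqrt(1.68e-8 / (pi * 4.4155e+09 * 4*pi*1e-7)) = 9.817136e-07 m
R_ac = 1.68e-8 / (9.817136e-07 * pi * 1.4353e-03) = 3.795 ohm/m

3.795 ohm/m


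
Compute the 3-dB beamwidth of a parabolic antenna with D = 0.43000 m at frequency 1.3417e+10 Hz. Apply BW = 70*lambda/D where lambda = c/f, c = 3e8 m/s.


lambda = c / f = 3.0000e+08 / 1.3417e+10 = 0.02235969 m
BW = 70 * 0.02235969 / 0.43000 = 3.640 deg

3.640 deg


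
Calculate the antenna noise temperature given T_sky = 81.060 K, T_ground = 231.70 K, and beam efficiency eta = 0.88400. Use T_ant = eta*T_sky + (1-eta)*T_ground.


T_ant = 0.88400 * 81.060 + (1 - 0.88400) * 231.70 = 98.53 K

98.53 K


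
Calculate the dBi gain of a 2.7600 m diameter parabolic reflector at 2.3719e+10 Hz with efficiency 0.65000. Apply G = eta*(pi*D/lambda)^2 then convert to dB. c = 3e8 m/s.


lambda = c / f = 3.0000e+08 / 2.3719e+10 = 0.01264809 m
G_linear = 0.65000 * (pi * 2.7600 / 0.01264809)^2 = 305479.0
G_dBi = 10 * log10(305479.0) = 54.85 dBi

54.85 dBi


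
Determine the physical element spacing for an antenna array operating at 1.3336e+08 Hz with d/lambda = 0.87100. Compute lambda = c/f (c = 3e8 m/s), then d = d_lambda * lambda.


lambda = c / f = 3.0000e+08 / 1.3336e+08 = 2.249550 m
d = 0.87100 * 2.249550 = 1.959 m

1.959 m


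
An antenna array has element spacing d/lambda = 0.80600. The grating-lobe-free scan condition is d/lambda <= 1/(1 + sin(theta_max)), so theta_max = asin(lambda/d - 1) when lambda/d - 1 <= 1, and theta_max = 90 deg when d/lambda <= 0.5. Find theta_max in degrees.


lambda/d - 1 = 1/0.80600 - 1 = 0.2406948
theta_max = asin(0.2406948) = 13.93 deg

13.93 deg


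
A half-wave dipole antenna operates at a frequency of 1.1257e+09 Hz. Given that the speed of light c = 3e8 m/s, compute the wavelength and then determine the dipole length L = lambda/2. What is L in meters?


lambda = c / f = 3.0000e+08 / 1.1257e+09 = 0.2665008 m
L = lambda / 2 = 0.2665008 / 2 = 0.1333 m

0.1333 m


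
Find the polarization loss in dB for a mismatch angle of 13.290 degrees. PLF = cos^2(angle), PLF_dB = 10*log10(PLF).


PLF_linear = cos^2(13.290 deg) = 0.9471552
PLF_dB = 10 * log10(0.9471552) = -0.2358 dB

-0.2358 dB


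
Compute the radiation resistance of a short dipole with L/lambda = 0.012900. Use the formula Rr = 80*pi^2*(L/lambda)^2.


Rr = 80 * pi^2 * (0.012900)^2 = 80 * 9.869604 * 1.664100e-04 = 0.1314 ohm

0.1314 ohm


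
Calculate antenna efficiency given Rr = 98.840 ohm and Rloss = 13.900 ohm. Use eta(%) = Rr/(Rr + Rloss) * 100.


eta = 98.840 / (98.840 + 13.900) * 100 = 87.67%

87.67%


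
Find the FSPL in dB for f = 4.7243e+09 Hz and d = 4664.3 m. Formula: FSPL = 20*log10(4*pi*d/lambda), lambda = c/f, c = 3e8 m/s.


lambda = c / f = 3.0000e+08 / 4.7243e+09 = 0.06350147 m
FSPL = 20 * log10(4*pi*4664.3/0.06350147) = 119.3 dB

119.3 dB


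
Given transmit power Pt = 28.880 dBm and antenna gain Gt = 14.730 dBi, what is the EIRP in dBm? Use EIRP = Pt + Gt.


EIRP = Pt + Gt = 28.880 + 14.730 = 43.61 dBm

43.61 dBm


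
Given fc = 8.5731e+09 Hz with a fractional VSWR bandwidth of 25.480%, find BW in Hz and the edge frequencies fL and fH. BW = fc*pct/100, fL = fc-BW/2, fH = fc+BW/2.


BW = 8.5731e+09 * 25.480/100 = 2.184426e+09 Hz
fL = 8.5731e+09 - 2.184426e+09/2 = 7.481e+09 Hz
fH = 8.5731e+09 + 2.184426e+09/2 = 9.665e+09 Hz

BW=2.184e+09 Hz, fL=7.481e+09 Hz, fH=9.665e+09 Hz


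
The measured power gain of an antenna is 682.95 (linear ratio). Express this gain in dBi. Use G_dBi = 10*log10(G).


G_dBi = 10 * log10(682.95) = 28.34 dBi

28.34 dBi


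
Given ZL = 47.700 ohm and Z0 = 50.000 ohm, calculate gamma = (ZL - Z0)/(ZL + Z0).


gamma = (47.700 - 50.000) / (47.700 + 50.000) = -0.02354

-0.02354


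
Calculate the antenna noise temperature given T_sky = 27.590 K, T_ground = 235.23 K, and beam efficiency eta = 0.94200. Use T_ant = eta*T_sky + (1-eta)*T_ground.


T_ant = 0.94200 * 27.590 + (1 - 0.94200) * 235.23 = 39.63 K

39.63 K


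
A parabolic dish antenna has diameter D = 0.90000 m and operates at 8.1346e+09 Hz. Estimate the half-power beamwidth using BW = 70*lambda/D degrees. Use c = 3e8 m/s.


lambda = c / f = 3.0000e+08 / 8.1346e+09 = 0.03687950 m
BW = 70 * 0.03687950 / 0.90000 = 2.868 deg

2.868 deg


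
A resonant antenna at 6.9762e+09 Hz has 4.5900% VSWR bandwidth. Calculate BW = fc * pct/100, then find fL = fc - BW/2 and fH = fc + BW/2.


BW = 6.9762e+09 * 4.5900/100 = 3.202076e+08 Hz
fL = 6.9762e+09 - 3.202076e+08/2 = 6.816e+09 Hz
fH = 6.9762e+09 + 3.202076e+08/2 = 7.136e+09 Hz

BW=3.202e+08 Hz, fL=6.816e+09 Hz, fH=7.136e+09 Hz


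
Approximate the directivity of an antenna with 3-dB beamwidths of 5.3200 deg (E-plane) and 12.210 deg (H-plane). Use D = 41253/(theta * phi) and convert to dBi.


D_linear = 41253 / (5.3200 * 12.210) = 635.0797
D_dBi = 10 * log10(635.0797) = 28.03 dBi

28.03 dBi


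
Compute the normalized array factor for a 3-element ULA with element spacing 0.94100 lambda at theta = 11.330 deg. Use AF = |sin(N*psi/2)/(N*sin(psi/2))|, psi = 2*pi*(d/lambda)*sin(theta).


psi = 2*pi*0.94100*sin(11.330 deg) = 1.161563 rad
AF = |sin(3*1.161563/2) / (3*sin(1.161563/2))| = 0.5986

0.5986


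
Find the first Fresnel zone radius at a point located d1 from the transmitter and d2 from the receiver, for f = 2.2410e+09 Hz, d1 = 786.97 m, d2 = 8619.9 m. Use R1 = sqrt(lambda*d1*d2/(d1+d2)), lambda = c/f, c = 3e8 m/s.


lambda = c / f = 3.0000e+08 / 2.2410e+09 = 0.1338688 m
R1 = sqrt(0.1338688 * 786.97 * 8619.9 / (786.97 + 8619.9)) = 9.825 m

9.825 m


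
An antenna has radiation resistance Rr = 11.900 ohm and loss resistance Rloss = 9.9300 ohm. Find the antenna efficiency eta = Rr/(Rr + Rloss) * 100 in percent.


eta = 11.900 / (11.900 + 9.9300) * 100 = 54.51%

54.51%
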